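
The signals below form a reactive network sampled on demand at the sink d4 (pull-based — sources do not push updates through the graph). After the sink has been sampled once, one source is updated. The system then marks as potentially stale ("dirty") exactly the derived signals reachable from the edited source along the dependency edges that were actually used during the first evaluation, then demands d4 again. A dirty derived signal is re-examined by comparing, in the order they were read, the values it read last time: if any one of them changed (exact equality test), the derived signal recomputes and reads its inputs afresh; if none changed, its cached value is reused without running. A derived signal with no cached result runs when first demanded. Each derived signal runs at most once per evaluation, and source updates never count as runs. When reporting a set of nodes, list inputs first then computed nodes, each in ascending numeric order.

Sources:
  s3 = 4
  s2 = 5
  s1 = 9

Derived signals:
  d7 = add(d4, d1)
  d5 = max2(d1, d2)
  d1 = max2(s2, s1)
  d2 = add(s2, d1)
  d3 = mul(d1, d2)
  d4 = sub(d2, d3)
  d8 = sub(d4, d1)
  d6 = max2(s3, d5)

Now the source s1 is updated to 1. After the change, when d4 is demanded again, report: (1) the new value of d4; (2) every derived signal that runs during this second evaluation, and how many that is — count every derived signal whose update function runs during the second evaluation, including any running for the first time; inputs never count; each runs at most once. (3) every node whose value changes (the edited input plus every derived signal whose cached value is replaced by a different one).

Initial pass — values computed on the first demand:
  d1 = max2(5, 9) = 9
  d2 = add(5, 9) = 14
  d3 = mul(9, 14) = 126
  d4 = sub(14, 126) = -112

Second demand — change propagation:
  d1: re-runs because s1 9->1; new result 5.
  d2: re-runs because d1 9->5; new result 10.
  d3: re-runs because d1 9->5; d2 14->10; new result 50.
  d4: re-runs because d2 14->10; d3 126->50; new result -40.

d4 now evaluates to -40.
Run set: d1, d2, d3, d4 (4 run).
Changed values: s1, d1, d2, d3, d4.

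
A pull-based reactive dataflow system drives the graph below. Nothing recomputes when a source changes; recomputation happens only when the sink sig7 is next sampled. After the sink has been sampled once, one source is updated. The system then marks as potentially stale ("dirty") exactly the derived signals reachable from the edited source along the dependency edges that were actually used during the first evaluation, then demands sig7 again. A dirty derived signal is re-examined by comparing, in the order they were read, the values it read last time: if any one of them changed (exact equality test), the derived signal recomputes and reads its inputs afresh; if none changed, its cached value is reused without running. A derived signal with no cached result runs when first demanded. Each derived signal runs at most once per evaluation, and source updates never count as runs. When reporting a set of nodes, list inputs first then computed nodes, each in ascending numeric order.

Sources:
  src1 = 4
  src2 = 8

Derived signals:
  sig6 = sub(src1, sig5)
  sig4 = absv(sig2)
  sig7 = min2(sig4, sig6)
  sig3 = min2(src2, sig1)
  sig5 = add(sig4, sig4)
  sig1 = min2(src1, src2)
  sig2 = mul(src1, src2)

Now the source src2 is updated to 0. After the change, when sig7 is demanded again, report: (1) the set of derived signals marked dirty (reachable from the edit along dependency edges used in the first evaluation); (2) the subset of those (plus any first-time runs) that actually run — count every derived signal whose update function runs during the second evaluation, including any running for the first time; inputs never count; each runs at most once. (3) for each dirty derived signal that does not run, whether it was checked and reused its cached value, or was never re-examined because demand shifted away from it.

First evaluation (everything demanded from the output):
  sig2 = mul(4, 8) = 32
  sig4 = absv(32) = 32
  sig5 = add(32, 32) = 64
  sig6 = sub(4, 64) = -60
  sig7 = min2(32, -60) = -60

Propagation after the edit:
  sig2: runs — src2 8->0; result 0.
  sig4: runs — sig2 32->0; result 0.
  sig5: runs — sig4 32->0; sig4 32->0; result 0.
  sig6: runs — sig5 64->0; result 4.
  sig7: runs — sig4 32->0; sig6 -60->4; result 0.

Marked dirty: sig2, sig4, sig5, sig6, sig7.
Derived signals that run: sig2, sig4, sig5, sig6, sig7 — 5 in total.
Every dirty derived signal ran.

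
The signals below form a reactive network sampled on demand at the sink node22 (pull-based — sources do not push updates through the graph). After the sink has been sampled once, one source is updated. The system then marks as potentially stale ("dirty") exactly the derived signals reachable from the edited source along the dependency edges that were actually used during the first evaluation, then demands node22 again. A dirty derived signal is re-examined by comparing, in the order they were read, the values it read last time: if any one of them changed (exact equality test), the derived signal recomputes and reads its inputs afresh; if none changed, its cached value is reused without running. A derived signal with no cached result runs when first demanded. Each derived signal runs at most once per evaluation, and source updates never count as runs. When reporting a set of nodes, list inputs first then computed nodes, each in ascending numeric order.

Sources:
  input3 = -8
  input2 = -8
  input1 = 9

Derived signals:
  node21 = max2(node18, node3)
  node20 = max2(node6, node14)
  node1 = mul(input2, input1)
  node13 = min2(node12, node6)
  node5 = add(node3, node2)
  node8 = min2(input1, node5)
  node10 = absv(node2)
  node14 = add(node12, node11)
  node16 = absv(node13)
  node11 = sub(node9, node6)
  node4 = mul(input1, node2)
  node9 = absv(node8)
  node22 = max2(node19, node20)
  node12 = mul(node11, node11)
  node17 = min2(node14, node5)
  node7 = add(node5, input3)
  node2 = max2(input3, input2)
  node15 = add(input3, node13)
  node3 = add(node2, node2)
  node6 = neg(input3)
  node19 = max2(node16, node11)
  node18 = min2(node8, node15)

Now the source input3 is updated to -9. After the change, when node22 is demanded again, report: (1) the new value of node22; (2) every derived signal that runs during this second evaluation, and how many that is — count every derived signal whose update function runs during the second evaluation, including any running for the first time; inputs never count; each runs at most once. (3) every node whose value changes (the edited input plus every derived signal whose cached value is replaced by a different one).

node22 now evaluates to 240.
Run set: node2, node6, node11, node12, node13, node14, node16, node19, node20, node22 (10 run).
Changed values: input3, node6, node11, node12, node13, node14, node16, node19, node20, node22.
The important point: at node3 every value read last time is unchanged, so the dirty flag clears without a run.

Initial pass — values computed on the first demand:
  node2 = max2(-8, -8) = -8
  node3 = add(-8, -8) = -16
  node5 = add(-16, -8) = -24
  node6 = neg(-8) = 8
  node8 = min2(9, -24) = -24
  node9 = absv(-24) = 24
  node11 = sub(24, 8) = 16
  node12 = mul(16, 16) = 256
  node13 = min2(256, 8) = 8
  node14 = add(256, 16) = 272
  node16 = absv(8) = 8
  node19 = max2(8, 16) = 16
  node20 = max2(8, 272) = 272
  node22 = max2(16, 272) = 272

Second demand — change propagation:
  node2: re-runs because input3 -8->-9; new result -8 (unchanged).
  node3: re-examined; everything it read last time is the same (node2 unchanged, node2 unchanged) — cache -16 kept, no run.
  node5: re-examined; everything it read last time is the same (node3 unchanged, node2 unchanged) — cache -24 kept, no run.
  node6: re-runs because input3 -8->-9; new result 9.
  node8: re-examined; everything it read last time is the same (input1 unchanged, node5 unchanged) — cache -24 kept, no run.
  node9: re-examined; everything it read last time is the same (node8 unchanged) — cache 24 kept, no run.
  node11: re-runs because node6 8->9; new result 15.
  node12: re-runs because node11 16->15; node11 16->15; new result 225.
  node13: re-runs because node12 256->225; node6 8->9; new result 9.
  node14: re-runs because node12 256->225; node11 16->15; new result 240.
  node16: re-runs because node13 8->9; new result 9.
  node19: re-runs because node16 8->9; node11 16->15; new result 15.
  node20: re-runs because node6 8->9; node14 272->240; new result 240.
  node22: re-runs because node19 16->15; node20 272->240; new result 240.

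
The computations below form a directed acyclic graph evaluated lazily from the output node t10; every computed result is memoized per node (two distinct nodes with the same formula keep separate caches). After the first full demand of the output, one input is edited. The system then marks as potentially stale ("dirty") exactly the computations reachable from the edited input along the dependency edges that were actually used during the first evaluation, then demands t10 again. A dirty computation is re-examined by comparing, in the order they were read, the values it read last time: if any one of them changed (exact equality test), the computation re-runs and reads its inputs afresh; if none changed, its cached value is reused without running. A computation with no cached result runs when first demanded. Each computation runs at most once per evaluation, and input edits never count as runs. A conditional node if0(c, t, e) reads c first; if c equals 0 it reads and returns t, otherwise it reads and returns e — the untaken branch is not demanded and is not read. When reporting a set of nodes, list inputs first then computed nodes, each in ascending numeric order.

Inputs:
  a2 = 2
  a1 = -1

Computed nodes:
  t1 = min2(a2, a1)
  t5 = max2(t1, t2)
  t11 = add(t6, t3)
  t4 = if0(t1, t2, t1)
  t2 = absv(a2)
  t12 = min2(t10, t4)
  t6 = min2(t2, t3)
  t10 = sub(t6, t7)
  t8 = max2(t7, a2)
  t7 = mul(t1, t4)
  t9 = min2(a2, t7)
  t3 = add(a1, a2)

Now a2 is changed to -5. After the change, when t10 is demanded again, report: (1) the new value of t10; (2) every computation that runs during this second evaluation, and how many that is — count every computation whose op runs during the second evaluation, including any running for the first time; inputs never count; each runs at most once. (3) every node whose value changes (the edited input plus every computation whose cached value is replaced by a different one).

First demand of the output computes:
  t1 = min2(2, -1) = -1
  t2 = absv(2) = 2
  t3 = add(-1, 2) = 1
  t4 = if0(t1=-1 -> else branch t1) = -1
  t6 = min2(2, 1) = 1
  t7 = mul(-1, -1) = 1
  t10 = sub(1, 1) = 0

After the edit, cleaning proceeds:
  t1: a read changed (a2 2->-5) — executes, giving -5.
  t2: a read changed (a2 2->-5) — executes, giving 5.
  t3: a read changed (a2 2->-5) — executes, giving -6.
  t4: a read changed (t1 -1->-5; t1 -1->-5) — executes, giving -5.
  t6: a read changed (t2 2->5; t3 1->-6) — executes, giving -6.
  t7: a read changed (t1 -1->-5; t4 -1->-5) — executes, giving 25.
  t10: a read changed (t6 1->-6; t7 1->25) — executes, giving -31.

Demanding t10 again yields -31.
7 computations run: t1, t2, t3, t4, t6, t7, t10.
The nodes whose values change: a2, t1, t2, t3, t4, t6, t7, t10.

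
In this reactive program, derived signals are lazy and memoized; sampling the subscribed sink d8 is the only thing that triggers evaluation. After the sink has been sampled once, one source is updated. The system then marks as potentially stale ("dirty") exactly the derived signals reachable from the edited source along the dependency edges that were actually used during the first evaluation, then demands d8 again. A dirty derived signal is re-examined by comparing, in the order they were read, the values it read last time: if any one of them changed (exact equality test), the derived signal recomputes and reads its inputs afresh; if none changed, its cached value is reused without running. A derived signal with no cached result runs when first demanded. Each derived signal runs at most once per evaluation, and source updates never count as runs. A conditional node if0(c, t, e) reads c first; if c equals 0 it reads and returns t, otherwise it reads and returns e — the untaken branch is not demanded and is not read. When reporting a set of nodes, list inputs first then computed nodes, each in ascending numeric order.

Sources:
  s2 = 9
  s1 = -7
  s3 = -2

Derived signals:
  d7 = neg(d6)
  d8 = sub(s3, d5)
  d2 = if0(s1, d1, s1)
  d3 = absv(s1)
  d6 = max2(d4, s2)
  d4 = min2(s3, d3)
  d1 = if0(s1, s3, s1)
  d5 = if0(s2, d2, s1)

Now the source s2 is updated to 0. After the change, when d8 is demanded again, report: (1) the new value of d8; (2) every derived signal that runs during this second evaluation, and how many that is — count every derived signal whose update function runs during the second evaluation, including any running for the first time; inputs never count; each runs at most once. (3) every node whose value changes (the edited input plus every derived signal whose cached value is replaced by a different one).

First demand of the output computes:
  d5 = if0(s2=9 -> else branch s1) = -7
  d8 = sub(-2, -7) = 5

After the edit, cleaning proceeds:
  d2: had never run; runs now, result -7.
  d5: a read changed (s2 9->0) — executes, giving -7 — identical to its old value.
  d8: dirty, but its reads are unchanged (s3 unchanged, d5 unchanged); cached 5 stands.

Note the branch switch — d2 had no cache and runs now for the first time.

Demanding d8 again yields 5.
2 derived signals run: d2, d5.
The nodes whose values change: s2.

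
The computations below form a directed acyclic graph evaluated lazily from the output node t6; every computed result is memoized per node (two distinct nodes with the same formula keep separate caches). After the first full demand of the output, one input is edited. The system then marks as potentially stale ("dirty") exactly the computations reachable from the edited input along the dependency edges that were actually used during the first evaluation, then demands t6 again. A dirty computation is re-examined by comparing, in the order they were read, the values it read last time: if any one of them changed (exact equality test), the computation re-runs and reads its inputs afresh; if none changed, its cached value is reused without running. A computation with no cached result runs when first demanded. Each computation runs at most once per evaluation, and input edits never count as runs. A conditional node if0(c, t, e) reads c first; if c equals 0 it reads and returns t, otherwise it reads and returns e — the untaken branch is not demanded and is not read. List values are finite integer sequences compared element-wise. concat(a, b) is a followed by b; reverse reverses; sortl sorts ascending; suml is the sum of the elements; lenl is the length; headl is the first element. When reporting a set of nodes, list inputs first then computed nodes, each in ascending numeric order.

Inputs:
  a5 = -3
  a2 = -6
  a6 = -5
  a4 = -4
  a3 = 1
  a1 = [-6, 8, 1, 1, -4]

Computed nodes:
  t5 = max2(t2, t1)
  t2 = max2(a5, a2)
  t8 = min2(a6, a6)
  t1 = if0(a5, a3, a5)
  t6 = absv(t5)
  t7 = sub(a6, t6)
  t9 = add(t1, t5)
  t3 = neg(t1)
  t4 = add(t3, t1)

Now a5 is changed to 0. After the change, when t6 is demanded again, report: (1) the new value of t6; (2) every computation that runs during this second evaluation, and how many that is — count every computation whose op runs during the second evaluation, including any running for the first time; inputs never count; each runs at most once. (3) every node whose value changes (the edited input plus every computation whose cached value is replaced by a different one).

First demand of the output computes:
  t1 = if0(a5=-3 -> else branch a5) = -3
  t2 = max2(-3, -6) = -3
  t5 = max2(-3, -3) = -3
  t6 = absv(-3) = 3

After the edit, cleaning proceeds:
  t1: a read changed (a5 -3->0; a5 -3->0) — executes, giving 1.
  t2: a read changed (a5 -3->0) — executes, giving 0.
  t5: a read changed (t2 -3->0; t1 -3->1) — executes, giving 1.
  t6: a read changed (t5 -3->1) — executes, giving 1.

Demanding t6 again yields 1.
4 computations run: t1, t2, t5, t6.
The nodes whose values change: a5, t1, t2, t5, t6.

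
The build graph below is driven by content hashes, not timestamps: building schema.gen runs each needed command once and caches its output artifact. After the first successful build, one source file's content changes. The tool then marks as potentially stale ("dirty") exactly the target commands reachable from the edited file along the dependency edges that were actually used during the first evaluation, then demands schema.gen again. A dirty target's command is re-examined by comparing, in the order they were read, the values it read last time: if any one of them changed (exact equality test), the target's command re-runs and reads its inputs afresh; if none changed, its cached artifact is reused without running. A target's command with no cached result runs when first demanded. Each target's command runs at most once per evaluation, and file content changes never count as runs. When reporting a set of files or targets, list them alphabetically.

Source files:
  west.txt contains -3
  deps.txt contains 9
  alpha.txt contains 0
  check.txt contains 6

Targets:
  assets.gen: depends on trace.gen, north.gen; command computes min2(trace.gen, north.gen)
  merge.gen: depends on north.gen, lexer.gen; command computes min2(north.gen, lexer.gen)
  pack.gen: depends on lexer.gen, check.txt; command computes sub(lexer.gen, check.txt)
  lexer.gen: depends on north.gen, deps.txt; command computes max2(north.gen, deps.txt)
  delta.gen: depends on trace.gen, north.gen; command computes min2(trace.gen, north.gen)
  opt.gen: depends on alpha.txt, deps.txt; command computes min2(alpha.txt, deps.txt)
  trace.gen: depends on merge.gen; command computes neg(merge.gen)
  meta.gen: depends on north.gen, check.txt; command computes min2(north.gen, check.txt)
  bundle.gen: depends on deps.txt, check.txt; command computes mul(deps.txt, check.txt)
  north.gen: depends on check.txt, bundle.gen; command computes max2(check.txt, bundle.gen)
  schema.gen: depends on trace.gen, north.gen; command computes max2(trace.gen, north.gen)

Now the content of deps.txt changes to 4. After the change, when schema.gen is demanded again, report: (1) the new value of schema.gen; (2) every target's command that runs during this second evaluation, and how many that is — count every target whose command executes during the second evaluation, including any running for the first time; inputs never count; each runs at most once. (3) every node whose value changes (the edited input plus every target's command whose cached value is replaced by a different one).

Initial pass — values computed on the first demand:
  bundle.gen = mul(9, 6) = 54
  north.gen = max2(6, 54) = 54
  lexer.gen = max2(54, 9) = 54
  merge.gen = min2(54, 54) = 54
  trace.gen = neg(54) = -54
  schema.gen = max2(-54, 54) = 54

Second demand — change propagation:
  bundle.gen: re-runs because deps.txt 9->4; new result 24.
  north.gen: re-runs because bundle.gen 54->24; new result 24.
  lexer.gen: re-runs because north.gen 54->24; deps.txt 9->4; new result 24.
  merge.gen: re-runs because north.gen 54->24; lexer.gen 54->24; new result 24.
  trace.gen: re-runs because merge.gen 54->24; new result -24.
  schema.gen: re-runs because trace.gen -54->-24; north.gen 54->24; new result 24.

schema.gen now evaluates to 24.
Run set: bundle.gen, lexer.gen, merge.gen, north.gen, schema.gen, trace.gen (6 run).
Changed values: bundle.gen, deps.txt, lexer.gen, merge.gen, north.gen, schema.gen, trace.gen.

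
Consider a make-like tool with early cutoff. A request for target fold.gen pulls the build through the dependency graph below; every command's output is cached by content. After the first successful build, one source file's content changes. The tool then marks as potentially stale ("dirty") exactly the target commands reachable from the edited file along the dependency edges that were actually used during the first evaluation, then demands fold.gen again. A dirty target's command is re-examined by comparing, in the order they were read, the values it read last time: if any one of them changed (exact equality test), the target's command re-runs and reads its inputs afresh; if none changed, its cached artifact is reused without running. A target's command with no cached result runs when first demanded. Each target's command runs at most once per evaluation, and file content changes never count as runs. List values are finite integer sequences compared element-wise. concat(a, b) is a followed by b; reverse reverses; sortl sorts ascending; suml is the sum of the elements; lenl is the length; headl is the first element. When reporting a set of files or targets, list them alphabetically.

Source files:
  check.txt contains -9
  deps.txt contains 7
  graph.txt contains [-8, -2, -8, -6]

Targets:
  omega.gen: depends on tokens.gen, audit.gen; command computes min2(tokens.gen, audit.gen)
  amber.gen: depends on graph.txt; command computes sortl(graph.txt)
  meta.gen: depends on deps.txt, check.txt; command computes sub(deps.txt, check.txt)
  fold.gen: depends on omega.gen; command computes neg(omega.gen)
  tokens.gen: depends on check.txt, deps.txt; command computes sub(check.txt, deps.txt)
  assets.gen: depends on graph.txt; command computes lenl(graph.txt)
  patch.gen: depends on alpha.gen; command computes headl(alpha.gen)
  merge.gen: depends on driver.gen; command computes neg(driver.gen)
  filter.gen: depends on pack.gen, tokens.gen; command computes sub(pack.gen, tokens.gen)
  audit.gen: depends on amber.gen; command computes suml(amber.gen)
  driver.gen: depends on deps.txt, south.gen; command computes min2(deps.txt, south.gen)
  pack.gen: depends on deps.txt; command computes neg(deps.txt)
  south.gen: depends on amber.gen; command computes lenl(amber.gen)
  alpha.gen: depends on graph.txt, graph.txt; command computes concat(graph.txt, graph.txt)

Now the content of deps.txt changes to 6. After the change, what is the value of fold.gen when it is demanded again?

Demanding fold.gen again yields 24.
Note the absorption at omega.gen: it re-runs yet its value is the same, leaving the output's value untouched.

First demand of the output computes:
  amber.gen = sortl([-8, -2, -8, -6]) = [-8, -8, -6, -2]
  audit.gen = suml([-8, -8, -6, -2]) = -24
  tokens.gen = sub(-9, 7) = -16
  omega.gen = min2(-16, -24) = -24
  fold.gen = neg(-24) = 24

After the edit, cleaning proceeds:
  tokens.gen: a read changed (deps.txt 7->6) — executes, giving -15.
  omega.gen: a read changed (tokens.gen -16->-15) — executes, giving -24 — identical to its old value.
  fold.gen: dirty, but its reads are unchanged (omega.gen unchanged); cached 24 stands.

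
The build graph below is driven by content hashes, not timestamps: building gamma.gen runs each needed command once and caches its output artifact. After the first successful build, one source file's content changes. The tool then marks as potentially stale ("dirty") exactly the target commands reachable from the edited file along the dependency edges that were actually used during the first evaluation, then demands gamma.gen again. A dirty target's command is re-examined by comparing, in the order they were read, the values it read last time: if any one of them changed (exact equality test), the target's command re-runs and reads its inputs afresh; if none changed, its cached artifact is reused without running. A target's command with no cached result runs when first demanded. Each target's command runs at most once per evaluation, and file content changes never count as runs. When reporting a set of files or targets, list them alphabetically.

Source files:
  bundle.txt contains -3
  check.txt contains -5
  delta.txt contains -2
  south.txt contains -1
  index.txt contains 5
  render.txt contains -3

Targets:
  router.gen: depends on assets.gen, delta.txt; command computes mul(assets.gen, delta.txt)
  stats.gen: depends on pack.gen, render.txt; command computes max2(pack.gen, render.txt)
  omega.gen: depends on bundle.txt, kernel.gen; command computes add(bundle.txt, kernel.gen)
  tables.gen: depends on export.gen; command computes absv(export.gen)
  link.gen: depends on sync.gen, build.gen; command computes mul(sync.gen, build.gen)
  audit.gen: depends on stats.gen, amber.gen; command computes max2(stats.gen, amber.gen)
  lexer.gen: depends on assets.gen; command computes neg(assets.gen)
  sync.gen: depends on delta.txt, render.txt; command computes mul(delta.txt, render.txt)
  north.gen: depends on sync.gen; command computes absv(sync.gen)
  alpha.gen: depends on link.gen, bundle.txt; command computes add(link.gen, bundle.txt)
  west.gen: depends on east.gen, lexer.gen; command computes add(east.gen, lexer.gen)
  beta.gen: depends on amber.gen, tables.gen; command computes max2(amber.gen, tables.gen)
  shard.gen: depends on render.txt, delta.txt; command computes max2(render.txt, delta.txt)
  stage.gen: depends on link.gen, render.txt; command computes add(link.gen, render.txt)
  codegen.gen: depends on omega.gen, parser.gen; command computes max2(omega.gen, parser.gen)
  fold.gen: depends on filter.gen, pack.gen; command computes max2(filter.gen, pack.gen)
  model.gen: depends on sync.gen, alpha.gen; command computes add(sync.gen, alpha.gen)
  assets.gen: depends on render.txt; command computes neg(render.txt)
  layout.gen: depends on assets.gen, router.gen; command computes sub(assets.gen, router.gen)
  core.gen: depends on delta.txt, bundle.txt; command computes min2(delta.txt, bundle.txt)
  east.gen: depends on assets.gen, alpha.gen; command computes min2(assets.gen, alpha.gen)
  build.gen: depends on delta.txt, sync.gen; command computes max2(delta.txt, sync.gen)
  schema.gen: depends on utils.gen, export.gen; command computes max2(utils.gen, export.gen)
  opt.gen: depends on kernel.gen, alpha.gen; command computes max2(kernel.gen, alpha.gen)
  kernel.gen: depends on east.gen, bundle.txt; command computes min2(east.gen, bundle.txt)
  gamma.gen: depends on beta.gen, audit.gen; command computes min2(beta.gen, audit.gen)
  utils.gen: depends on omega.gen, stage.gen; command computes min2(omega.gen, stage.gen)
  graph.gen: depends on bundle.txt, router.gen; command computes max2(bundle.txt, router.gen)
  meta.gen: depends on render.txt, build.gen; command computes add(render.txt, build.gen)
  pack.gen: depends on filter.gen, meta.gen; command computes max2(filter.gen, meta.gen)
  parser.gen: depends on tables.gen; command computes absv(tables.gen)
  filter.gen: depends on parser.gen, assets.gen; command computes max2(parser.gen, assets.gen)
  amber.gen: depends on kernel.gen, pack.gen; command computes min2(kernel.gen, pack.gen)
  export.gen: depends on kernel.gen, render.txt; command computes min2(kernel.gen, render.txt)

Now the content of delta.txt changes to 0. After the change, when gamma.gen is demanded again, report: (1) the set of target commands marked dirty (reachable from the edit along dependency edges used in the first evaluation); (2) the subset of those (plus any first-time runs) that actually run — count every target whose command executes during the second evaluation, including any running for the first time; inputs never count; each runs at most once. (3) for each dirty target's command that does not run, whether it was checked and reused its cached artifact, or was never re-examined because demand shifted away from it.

Initial pass — values computed on the first demand:
  assets.gen = neg(-3) = 3
  sync.gen = mul(-2, -3) = 6
  build.gen = max2(-2, 6) = 6
  link.gen = mul(6, 6) = 36
  alpha.gen = add(36, -3) = 33
  east.gen = min2(3, 33) = 3
  kernel.gen = min2(3, -3) = -3
  export.gen = min2(-3, -3) = -3
  meta.gen = add(-3, 6) = 3
  tables.gen = absv(-3) = 3
  parser.gen = absv(3) = 3
  filter.gen = max2(3, 3) = 3
  pack.gen = max2(3, 3) = 3
  amber.gen = min2(-3, 3) = -3
  beta.gen = max2(-3, 3) = 3
  stats.gen = max2(3, -3) = 3
  audit.gen = max2(3, -3) = 3
  gamma.gen = min2(3, 3) = 3

Second demand — change propagation:
  sync.gen: re-runs because delta.txt -2->0; new result 0.
  build.gen: re-runs because delta.txt -2->0; sync.gen 6->0; new result 0.
  link.gen: re-runs because sync.gen 6->0; build.gen 6->0; new result 0.
  alpha.gen: re-runs because link.gen 36->0; new result -3.
  east.gen: re-runs because alpha.gen 33->-3; new result -3.
  kernel.gen: re-runs because east.gen 3->-3; new result -3 (unchanged).
  export.gen: re-examined; everything it read last time is the same (kernel.gen unchanged, render.txt unchanged) — cache -3 kept, no run.
  meta.gen: re-runs because build.gen 6->0; new result -3.
  tables.gen: re-examined; everything it read last time is the same (export.gen unchanged) — cache 3 kept, no run.
  parser.gen: re-examined; everything it read last time is the same (tables.gen unchanged) — cache 3 kept, no run.
  filter.gen: re-examined; everything it read last time is the same (parser.gen unchanged, assets.gen unchanged) — cache 3 kept, no run.
  pack.gen: re-runs because meta.gen 3->-3; new result 3 (unchanged).
  amber.gen: re-examined; everything it read last time is the same (kernel.gen unchanged, pack.gen unchanged) — cache -3 kept, no run.
  beta.gen: re-examined; everything it read last time is the same (amber.gen unchanged, tables.gen unchanged) — cache 3 kept, no run.
  stats.gen: re-examined; everything it read last time is the same (pack.gen unchanged, render.txt unchanged) — cache 3 kept, no run.
  audit.gen: re-examined; everything it read last time is the same (stats.gen unchanged, amber.gen unchanged) — cache 3 kept, no run.
  gamma.gen: re-examined; everything it read last time is the same (beta.gen unchanged, audit.gen unchanged) — cache 3 kept, no run.

The important point: at export.gen every value read last time is unchanged, so the dirty flag clears without a run.

Dirty set: alpha.gen, amber.gen, audit.gen, beta.gen, build.gen, east.gen, export.gen, filter.gen, gamma.gen, kernel.gen, link.gen, meta.gen, pack.gen, parser.gen, stats.gen, sync.gen, tables.gen.
Run set: alpha.gen, build.gen, east.gen, kernel.gen, link.gen, meta.gen, pack.gen, sync.gen (8 run).
Re-examined without running (cache reused): amber.gen, audit.gen, beta.gen, export.gen, filter.gen, gamma.gen, parser.gen, stats.gen, tables.gen.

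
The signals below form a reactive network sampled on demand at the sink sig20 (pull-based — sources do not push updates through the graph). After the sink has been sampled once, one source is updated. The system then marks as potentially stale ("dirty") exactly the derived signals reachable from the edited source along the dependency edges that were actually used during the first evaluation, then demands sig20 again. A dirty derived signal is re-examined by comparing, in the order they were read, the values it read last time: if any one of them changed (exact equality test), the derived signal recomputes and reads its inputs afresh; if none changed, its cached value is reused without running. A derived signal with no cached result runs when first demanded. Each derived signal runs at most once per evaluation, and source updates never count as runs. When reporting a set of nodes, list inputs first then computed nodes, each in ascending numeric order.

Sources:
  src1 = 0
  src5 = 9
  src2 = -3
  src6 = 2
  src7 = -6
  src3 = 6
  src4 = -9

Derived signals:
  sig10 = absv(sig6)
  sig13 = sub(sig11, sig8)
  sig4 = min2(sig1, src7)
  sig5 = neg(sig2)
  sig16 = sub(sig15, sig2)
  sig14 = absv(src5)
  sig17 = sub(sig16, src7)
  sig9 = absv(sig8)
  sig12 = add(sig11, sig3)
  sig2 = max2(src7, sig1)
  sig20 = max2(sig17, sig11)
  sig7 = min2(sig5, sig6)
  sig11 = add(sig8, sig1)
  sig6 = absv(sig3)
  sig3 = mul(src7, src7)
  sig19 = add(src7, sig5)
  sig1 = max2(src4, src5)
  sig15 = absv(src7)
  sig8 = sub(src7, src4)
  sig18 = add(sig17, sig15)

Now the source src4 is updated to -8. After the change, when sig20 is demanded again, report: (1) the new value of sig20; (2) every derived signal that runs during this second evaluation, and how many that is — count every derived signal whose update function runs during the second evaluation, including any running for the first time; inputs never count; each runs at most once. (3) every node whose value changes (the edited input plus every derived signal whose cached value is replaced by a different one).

Initial pass — values computed on the first demand:
  sig1 = max2(-9, 9) = 9
  sig2 = max2(-6, 9) = 9
  sig8 = sub(-6, -9) = 3
  sig11 = add(3, 9) = 12
  sig15 = absv(-6) = 6
  sig16 = sub(6, 9) = -3
  sig17 = sub(-3, -6) = 3
  sig20 = max2(3, 12) = 12

Second demand — change propagation:
  sig1: re-runs because src4 -9->-8; new result 9 (unchanged).
  sig2: re-examined; everything it read last time is the same (src7 unchanged, sig1 unchanged) — cache 9 kept, no run.
  sig8: re-runs because src4 -9->-8; new result 2.
  sig11: re-runs because sig8 3->2; new result 11.
  sig16: re-examined; everything it read last time is the same (sig15 unchanged, sig2 unchanged) — cache -3 kept, no run.
  sig17: re-examined; everything it read last time is the same (sig16 unchanged, src7 unchanged) — cache 3 kept, no run.
  sig20: re-runs because sig11 12->11; new result 11.

The important point: at sig2 every value read last time is unchanged, so the dirty flag clears without a run.

sig20 now evaluates to 11.
Run set: sig1, sig8, sig11, sig20 (4 run).
Changed values: src4, sig8, sig11, sig20.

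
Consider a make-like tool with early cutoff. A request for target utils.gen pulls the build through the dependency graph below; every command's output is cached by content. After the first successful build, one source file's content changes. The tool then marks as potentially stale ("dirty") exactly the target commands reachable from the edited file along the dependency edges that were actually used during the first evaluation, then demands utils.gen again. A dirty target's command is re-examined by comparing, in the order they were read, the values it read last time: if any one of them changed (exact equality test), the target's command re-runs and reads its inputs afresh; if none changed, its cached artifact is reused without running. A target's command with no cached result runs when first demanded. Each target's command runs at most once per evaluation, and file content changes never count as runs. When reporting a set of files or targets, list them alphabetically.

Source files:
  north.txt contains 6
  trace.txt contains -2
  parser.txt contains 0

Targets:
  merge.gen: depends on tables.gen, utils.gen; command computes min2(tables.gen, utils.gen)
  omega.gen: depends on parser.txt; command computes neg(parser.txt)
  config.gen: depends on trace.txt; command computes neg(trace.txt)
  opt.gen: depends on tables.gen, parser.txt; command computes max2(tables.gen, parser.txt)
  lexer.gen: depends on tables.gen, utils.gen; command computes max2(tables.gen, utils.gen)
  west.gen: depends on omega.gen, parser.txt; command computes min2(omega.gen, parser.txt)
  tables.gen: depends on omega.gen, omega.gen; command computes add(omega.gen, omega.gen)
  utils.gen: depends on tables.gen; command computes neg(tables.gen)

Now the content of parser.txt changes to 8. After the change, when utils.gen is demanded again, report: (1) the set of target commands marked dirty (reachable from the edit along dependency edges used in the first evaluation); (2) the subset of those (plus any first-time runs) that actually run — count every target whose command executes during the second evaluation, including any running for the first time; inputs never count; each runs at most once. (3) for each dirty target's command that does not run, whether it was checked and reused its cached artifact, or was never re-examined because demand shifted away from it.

The edit dirties: omega.gen, tables.gen, utils.gen.
3 target commands run: omega.gen, tables.gen, utils.gen.
No dirty target's command escaped a run.

First demand of the output computes:
  omega.gen = neg(0) = 0
  tables.gen = add(0, 0) = 0
  utils.gen = neg(0) = 0

After the edit, cleaning proceeds:
  omega.gen: a read changed (parser.txt 0->8) — executes, giving -8.
  tables.gen: a read changed (omega.gen 0->-8; omega.gen 0->-8) — executes, giving -16.
  utils.gen: a read changed (tables.gen 0->-16) — executes, giving 16.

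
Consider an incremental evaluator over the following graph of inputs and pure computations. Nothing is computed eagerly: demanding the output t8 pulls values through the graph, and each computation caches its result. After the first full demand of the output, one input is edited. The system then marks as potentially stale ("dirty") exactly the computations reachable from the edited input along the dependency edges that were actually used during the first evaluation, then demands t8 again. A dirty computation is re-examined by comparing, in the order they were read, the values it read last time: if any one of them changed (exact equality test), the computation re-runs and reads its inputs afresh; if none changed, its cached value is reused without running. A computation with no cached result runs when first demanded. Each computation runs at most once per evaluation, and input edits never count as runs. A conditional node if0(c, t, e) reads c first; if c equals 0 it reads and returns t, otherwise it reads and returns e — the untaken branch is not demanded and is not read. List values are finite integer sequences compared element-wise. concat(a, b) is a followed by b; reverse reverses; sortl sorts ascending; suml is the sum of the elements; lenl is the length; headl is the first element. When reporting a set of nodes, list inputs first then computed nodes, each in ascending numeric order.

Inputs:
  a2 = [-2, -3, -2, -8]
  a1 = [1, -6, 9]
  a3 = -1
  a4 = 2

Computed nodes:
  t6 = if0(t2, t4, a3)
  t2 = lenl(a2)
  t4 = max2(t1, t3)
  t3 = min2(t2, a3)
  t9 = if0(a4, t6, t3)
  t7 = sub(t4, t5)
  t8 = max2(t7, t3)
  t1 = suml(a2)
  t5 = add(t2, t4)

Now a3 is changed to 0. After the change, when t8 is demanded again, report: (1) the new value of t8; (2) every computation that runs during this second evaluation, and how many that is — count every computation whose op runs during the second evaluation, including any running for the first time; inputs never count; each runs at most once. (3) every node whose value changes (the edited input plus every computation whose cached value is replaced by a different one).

Initial pass — values computed on the first demand:
  t1 = suml([-2, -3, -2, -8]) = -15
  t2 = lenl([-2, -3, -2, -8]) = 4
  t3 = min2(4, -1) = -1
  t4 = max2(-15, -1) = -1
  t5 = add(4, -1) = 3
  t7 = sub(-1, 3) = -4
  t8 = max2(-4, -1) = -1

Second demand — change propagation:
  t3: re-runs because a3 -1->0; new result 0.
  t4: re-runs because t3 -1->0; new result 0.
  t5: re-runs because t4 -1->0; new result 4.
  t7: re-runs because t4 -1->0; t5 3->4; new result -4 (unchanged).
  t8: re-runs because t3 -1->0; new result 0.

t8 now evaluates to 0.
Run set: t3, t4, t5, t7, t8 (5 run).
Changed values: a3, t3, t4, t5, t8.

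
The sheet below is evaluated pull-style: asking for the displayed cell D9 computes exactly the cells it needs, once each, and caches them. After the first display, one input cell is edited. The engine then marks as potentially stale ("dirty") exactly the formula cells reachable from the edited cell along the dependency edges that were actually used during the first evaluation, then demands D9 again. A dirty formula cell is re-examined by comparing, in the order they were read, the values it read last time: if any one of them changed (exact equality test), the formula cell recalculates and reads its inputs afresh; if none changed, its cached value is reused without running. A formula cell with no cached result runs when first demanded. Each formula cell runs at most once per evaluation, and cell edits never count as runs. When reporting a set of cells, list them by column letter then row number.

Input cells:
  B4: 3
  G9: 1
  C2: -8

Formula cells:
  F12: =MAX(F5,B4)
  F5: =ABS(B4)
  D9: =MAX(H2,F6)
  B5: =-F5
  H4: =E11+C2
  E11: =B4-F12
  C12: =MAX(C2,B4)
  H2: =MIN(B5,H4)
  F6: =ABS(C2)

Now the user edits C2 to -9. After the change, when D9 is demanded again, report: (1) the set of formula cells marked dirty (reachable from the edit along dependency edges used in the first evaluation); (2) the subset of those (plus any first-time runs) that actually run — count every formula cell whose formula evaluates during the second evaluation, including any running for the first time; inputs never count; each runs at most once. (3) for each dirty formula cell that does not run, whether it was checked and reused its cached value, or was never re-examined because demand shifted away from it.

The edit dirties: D9, F6, H2, H4.
4 formula cells run: D9, F6, H2, H4.
No dirty formula cell escaped a run.

First demand of the output computes:
  F5 = ABS(3) = 3
  B5 = -(3) = -3
  F6 = ABS(-8) = 8
  F12 = MAX(3, 3) = 3
  E11 = 3 - 3 = 0
  H4 = 0 + -8 = -8
  H2 = MIN(-3, -8) = -8
  D9 = MAX(-8, 8) = 8

After the edit, cleaning proceeds:
  F6: a read changed (C2 -8->-9) — executes, giving 9.
  H4: a read changed (C2 -8->-9) — executes, giving -9.
  H2: a read changed (H4 -8->-9) — executes, giving -9.
  D9: a read changed (H2 -8->-9; F6 8->9) — executes, giving 9.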